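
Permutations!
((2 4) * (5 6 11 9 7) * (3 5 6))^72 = (11)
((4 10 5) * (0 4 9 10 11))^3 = (11) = ((0 4 11)(5 9 10))^3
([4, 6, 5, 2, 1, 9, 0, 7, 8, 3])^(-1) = (0 6 1 4)(2 3 9 5)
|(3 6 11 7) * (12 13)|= |(3 6 11 7)(12 13)|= 4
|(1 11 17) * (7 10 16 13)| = 12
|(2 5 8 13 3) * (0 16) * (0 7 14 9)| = |(0 16 7 14 9)(2 5 8 13 3)| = 5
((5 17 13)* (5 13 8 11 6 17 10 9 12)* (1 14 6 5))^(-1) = ((1 14 6 17 8 11 5 10 9 12))^(-1) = (1 12 9 10 5 11 8 17 6 14)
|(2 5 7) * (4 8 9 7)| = 6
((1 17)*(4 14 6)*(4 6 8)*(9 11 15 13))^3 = ((1 17)(4 14 8)(9 11 15 13))^3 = (1 17)(9 13 15 11)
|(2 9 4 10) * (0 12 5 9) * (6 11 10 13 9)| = |(0 12 5 6 11 10 2)(4 13 9)| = 21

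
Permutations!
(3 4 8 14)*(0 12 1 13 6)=(0 12 1 13 6)(3 4 8 14)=[12, 13, 2, 4, 8, 5, 0, 7, 14, 9, 10, 11, 1, 6, 3]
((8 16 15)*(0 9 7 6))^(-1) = (0 6 7 9)(8 15 16)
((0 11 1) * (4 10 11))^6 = ((0 4 10 11 1))^6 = (0 4 10 11 1)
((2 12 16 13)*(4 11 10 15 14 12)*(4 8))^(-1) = (2 13 16 12 14 15 10 11 4 8)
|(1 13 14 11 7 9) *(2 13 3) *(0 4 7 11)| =|(0 4 7 9 1 3 2 13 14)| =9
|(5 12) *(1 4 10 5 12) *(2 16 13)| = |(1 4 10 5)(2 16 13)| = 12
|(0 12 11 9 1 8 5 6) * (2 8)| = 9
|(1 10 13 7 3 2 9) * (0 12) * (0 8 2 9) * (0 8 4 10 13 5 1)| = 10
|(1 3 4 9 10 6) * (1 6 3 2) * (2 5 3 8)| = 8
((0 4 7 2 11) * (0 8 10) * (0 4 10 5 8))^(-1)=((0 10 4 7 2 11)(5 8))^(-1)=(0 11 2 7 4 10)(5 8)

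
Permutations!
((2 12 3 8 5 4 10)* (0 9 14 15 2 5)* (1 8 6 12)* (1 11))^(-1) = (0 8 1 11 2 15 14 9)(3 12 6)(4 5 10) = ((0 9 14 15 2 11 1 8)(3 6 12)(4 10 5))^(-1)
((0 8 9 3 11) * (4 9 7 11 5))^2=(0 7)(3 4)(5 9)(8 11)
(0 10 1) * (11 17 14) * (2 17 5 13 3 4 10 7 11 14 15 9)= (0 7 11 5 13 3 4 10 1)(2 17 15 9)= [7, 0, 17, 4, 10, 13, 6, 11, 8, 2, 1, 5, 12, 3, 14, 9, 16, 15]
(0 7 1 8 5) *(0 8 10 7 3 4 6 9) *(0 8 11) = (0 3 4 6 9 8 5 11)(1 10 7) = [3, 10, 2, 4, 6, 11, 9, 1, 5, 8, 7, 0]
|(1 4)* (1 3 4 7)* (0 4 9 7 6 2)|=|(0 4 3 9 7 1 6 2)|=8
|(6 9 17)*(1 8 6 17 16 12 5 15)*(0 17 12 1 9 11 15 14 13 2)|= 7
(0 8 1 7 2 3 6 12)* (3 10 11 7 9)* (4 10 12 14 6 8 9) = (0 9 3 8 1 4 10 11 7 2 12)(6 14) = [9, 4, 12, 8, 10, 5, 14, 2, 1, 3, 11, 7, 0, 13, 6]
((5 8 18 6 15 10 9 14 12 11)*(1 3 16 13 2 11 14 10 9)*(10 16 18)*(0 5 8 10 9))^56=(18)(2 8 16)(9 13 11)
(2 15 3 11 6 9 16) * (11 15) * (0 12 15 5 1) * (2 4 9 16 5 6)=(0 12 15 3 6 16 4 9 5 1)(2 11)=[12, 0, 11, 6, 9, 1, 16, 7, 8, 5, 10, 2, 15, 13, 14, 3, 4]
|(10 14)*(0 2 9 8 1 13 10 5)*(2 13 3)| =5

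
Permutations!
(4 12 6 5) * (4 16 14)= (4 12 6 5 16 14)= [0, 1, 2, 3, 12, 16, 5, 7, 8, 9, 10, 11, 6, 13, 4, 15, 14]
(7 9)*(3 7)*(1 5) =(1 5)(3 7 9) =[0, 5, 2, 7, 4, 1, 6, 9, 8, 3]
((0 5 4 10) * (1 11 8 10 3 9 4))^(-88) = (0 1 8)(3 4 9)(5 11 10) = ((0 5 1 11 8 10)(3 9 4))^(-88)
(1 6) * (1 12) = [0, 6, 2, 3, 4, 5, 12, 7, 8, 9, 10, 11, 1] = (1 6 12)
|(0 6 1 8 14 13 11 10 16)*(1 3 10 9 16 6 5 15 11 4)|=|(0 5 15 11 9 16)(1 8 14 13 4)(3 10 6)|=30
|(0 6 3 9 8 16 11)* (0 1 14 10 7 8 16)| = 11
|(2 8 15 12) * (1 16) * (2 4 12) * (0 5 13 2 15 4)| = 14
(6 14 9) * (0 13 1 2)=[13, 2, 0, 3, 4, 5, 14, 7, 8, 6, 10, 11, 12, 1, 9]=(0 13 1 2)(6 14 9)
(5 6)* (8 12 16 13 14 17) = [0, 1, 2, 3, 4, 6, 5, 7, 12, 9, 10, 11, 16, 14, 17, 15, 13, 8] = (5 6)(8 12 16 13 14 17)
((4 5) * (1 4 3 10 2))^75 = ((1 4 5 3 10 2))^75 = (1 3)(2 5)(4 10)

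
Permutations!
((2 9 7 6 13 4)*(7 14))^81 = (2 6 9 13 14 4 7)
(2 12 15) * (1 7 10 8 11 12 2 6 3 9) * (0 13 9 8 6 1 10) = (0 13 9 10 6 3 8 11 12 15 1 7) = [13, 7, 2, 8, 4, 5, 3, 0, 11, 10, 6, 12, 15, 9, 14, 1]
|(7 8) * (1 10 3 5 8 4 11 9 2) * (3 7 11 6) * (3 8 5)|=9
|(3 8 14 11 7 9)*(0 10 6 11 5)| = |(0 10 6 11 7 9 3 8 14 5)| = 10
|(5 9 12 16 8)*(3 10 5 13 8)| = |(3 10 5 9 12 16)(8 13)| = 6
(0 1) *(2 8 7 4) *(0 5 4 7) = (0 1 5 4 2 8) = [1, 5, 8, 3, 2, 4, 6, 7, 0]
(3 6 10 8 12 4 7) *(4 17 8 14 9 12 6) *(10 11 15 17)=(3 4 7)(6 11 15 17 8)(9 12 10 14)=[0, 1, 2, 4, 7, 5, 11, 3, 6, 12, 14, 15, 10, 13, 9, 17, 16, 8]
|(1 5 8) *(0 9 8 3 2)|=|(0 9 8 1 5 3 2)|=7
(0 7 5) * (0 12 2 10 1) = [7, 0, 10, 3, 4, 12, 6, 5, 8, 9, 1, 11, 2] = (0 7 5 12 2 10 1)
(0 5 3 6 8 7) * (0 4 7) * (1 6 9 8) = (0 5 3 9 8)(1 6)(4 7) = [5, 6, 2, 9, 7, 3, 1, 4, 0, 8]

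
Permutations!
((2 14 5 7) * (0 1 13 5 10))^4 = (0 7)(1 2)(5 10)(13 14)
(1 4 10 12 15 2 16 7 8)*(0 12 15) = (0 12)(1 4 10 15 2 16 7 8) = [12, 4, 16, 3, 10, 5, 6, 8, 1, 9, 15, 11, 0, 13, 14, 2, 7]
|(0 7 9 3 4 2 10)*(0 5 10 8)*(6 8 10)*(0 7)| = 9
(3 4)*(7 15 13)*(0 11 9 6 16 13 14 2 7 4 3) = [11, 1, 7, 3, 0, 5, 16, 15, 8, 6, 10, 9, 12, 4, 2, 14, 13] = (0 11 9 6 16 13 4)(2 7 15 14)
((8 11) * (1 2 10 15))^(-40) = ((1 2 10 15)(8 11))^(-40) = (15)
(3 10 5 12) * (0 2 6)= [2, 1, 6, 10, 4, 12, 0, 7, 8, 9, 5, 11, 3]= (0 2 6)(3 10 5 12)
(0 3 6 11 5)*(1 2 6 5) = [3, 2, 6, 5, 4, 0, 11, 7, 8, 9, 10, 1] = (0 3 5)(1 2 6 11)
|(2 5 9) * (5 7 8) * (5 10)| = |(2 7 8 10 5 9)| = 6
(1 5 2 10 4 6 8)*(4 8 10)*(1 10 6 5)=(2 4 5)(8 10)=[0, 1, 4, 3, 5, 2, 6, 7, 10, 9, 8]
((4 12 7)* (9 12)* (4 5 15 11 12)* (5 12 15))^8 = (15) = ((4 9)(7 12)(11 15))^8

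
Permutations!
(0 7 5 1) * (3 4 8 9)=[7, 0, 2, 4, 8, 1, 6, 5, 9, 3]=(0 7 5 1)(3 4 8 9)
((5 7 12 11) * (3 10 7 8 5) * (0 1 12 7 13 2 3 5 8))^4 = ((0 1 12 11 5)(2 3 10 13))^4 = (13)(0 5 11 12 1)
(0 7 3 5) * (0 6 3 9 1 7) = (1 7 9)(3 5 6) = [0, 7, 2, 5, 4, 6, 3, 9, 8, 1]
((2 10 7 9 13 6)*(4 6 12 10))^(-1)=(2 6 4)(7 10 12 13 9)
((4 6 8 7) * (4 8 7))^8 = (8)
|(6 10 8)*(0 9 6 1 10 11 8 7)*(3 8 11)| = 8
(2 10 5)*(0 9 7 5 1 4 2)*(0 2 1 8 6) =[9, 4, 10, 3, 1, 2, 0, 5, 6, 7, 8] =(0 9 7 5 2 10 8 6)(1 4)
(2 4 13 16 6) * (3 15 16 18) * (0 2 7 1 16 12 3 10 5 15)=(0 2 4 13 18 10 5 15 12 3)(1 16 6 7)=[2, 16, 4, 0, 13, 15, 7, 1, 8, 9, 5, 11, 3, 18, 14, 12, 6, 17, 10]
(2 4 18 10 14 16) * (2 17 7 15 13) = (2 4 18 10 14 16 17 7 15 13) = [0, 1, 4, 3, 18, 5, 6, 15, 8, 9, 14, 11, 12, 2, 16, 13, 17, 7, 10]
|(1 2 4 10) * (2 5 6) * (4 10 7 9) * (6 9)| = |(1 5 9 4 7 6 2 10)| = 8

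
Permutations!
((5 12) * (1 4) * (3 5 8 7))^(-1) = ((1 4)(3 5 12 8 7))^(-1) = (1 4)(3 7 8 12 5)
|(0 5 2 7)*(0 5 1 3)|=3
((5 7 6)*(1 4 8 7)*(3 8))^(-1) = ((1 4 3 8 7 6 5))^(-1) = (1 5 6 7 8 3 4)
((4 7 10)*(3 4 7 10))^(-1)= (3 7 10 4)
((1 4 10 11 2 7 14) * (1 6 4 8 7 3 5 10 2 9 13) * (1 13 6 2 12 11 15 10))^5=(1 3 14 8 5 2 7)(10 15)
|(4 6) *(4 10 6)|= |(6 10)|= 2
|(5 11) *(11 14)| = 3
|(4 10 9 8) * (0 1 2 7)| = |(0 1 2 7)(4 10 9 8)| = 4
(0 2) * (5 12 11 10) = (0 2)(5 12 11 10) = [2, 1, 0, 3, 4, 12, 6, 7, 8, 9, 5, 10, 11]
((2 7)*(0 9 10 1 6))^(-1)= (0 6 1 10 9)(2 7)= ((0 9 10 1 6)(2 7))^(-1)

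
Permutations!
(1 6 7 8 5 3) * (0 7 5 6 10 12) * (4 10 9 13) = (0 7 8 6 5 3 1 9 13 4 10 12) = [7, 9, 2, 1, 10, 3, 5, 8, 6, 13, 12, 11, 0, 4]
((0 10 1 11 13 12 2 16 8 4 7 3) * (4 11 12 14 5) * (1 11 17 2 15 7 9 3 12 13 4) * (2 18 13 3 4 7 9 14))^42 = (18)(0 9)(1 12)(3 15)(4 10)(5 7)(11 14) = ((0 10 11 7 12 15 9 4 14 5 1 3)(2 16 8 17 18 13))^42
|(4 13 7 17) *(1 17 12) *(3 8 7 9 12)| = |(1 17 4 13 9 12)(3 8 7)| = 6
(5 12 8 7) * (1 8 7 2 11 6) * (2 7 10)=[0, 8, 11, 3, 4, 12, 1, 5, 7, 9, 2, 6, 10]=(1 8 7 5 12 10 2 11 6)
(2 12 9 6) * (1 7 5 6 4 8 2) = [0, 7, 12, 3, 8, 6, 1, 5, 2, 4, 10, 11, 9] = (1 7 5 6)(2 12 9 4 8)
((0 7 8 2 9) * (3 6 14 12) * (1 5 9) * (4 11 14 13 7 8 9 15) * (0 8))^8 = (1 6 15 7 11 8 12)(2 3 5 13 4 9 14)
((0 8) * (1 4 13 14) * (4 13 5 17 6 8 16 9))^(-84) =(0 5)(4 8)(6 9)(16 17)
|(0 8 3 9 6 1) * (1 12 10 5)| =9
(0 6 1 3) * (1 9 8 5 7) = (0 6 9 8 5 7 1 3) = [6, 3, 2, 0, 4, 7, 9, 1, 5, 8]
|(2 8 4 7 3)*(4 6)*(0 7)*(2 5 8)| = 7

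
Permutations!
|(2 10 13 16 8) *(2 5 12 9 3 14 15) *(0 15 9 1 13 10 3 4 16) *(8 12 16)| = |(0 15 2 3 14 9 4 8 5 16 12 1 13)| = 13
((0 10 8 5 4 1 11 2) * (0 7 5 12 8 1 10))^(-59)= (1 5 11 4 2 10 7)(8 12)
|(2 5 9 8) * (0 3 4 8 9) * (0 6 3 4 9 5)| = |(0 4 8 2)(3 9 5 6)| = 4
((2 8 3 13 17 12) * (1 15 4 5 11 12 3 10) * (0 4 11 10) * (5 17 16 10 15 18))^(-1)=(0 8 2 12 11 15 5 18 1 10 16 13 3 17 4)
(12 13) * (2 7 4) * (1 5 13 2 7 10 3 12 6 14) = [0, 5, 10, 12, 7, 13, 14, 4, 8, 9, 3, 11, 2, 6, 1] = (1 5 13 6 14)(2 10 3 12)(4 7)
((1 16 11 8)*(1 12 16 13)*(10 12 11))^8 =((1 13)(8 11)(10 12 16))^8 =(10 16 12)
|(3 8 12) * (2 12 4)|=5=|(2 12 3 8 4)|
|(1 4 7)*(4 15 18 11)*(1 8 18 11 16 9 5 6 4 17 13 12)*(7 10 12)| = |(1 15 11 17 13 7 8 18 16 9 5 6 4 10 12)| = 15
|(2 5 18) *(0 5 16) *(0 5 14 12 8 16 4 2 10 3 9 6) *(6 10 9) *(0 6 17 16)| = |(0 14 12 8)(2 4)(3 17 16 5 18 9 10)| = 28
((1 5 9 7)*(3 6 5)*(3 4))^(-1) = (1 7 9 5 6 3 4)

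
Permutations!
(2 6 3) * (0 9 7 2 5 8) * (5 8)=(0 9 7 2 6 3 8)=[9, 1, 6, 8, 4, 5, 3, 2, 0, 7]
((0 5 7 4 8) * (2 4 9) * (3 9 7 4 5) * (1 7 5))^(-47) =(0 4 7 2 3 8 5 1 9)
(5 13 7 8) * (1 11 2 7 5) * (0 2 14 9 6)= (0 2 7 8 1 11 14 9 6)(5 13)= [2, 11, 7, 3, 4, 13, 0, 8, 1, 6, 10, 14, 12, 5, 9]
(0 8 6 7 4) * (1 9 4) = (0 8 6 7 1 9 4) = [8, 9, 2, 3, 0, 5, 7, 1, 6, 4]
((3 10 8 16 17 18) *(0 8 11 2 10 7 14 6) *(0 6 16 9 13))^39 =((0 8 9 13)(2 10 11)(3 7 14 16 17 18))^39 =(0 13 9 8)(3 16)(7 17)(14 18)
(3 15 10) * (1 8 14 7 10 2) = (1 8 14 7 10 3 15 2) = [0, 8, 1, 15, 4, 5, 6, 10, 14, 9, 3, 11, 12, 13, 7, 2]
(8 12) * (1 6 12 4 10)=(1 6 12 8 4 10)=[0, 6, 2, 3, 10, 5, 12, 7, 4, 9, 1, 11, 8]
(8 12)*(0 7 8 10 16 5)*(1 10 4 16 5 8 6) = (0 7 6 1 10 5)(4 16 8 12) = [7, 10, 2, 3, 16, 0, 1, 6, 12, 9, 5, 11, 4, 13, 14, 15, 8]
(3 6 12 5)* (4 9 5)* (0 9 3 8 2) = [9, 1, 0, 6, 3, 8, 12, 7, 2, 5, 10, 11, 4] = (0 9 5 8 2)(3 6 12 4)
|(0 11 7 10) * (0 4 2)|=|(0 11 7 10 4 2)|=6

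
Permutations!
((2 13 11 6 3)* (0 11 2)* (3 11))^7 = (0 3)(2 13)(6 11)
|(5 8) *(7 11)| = |(5 8)(7 11)| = 2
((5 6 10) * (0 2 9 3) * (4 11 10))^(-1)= ((0 2 9 3)(4 11 10 5 6))^(-1)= (0 3 9 2)(4 6 5 10 11)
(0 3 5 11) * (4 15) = [3, 1, 2, 5, 15, 11, 6, 7, 8, 9, 10, 0, 12, 13, 14, 4] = (0 3 5 11)(4 15)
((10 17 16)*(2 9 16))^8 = ((2 9 16 10 17))^8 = (2 10 9 17 16)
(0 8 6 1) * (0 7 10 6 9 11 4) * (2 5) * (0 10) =[8, 7, 5, 3, 10, 2, 1, 0, 9, 11, 6, 4] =(0 8 9 11 4 10 6 1 7)(2 5)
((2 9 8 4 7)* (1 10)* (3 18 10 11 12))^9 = ((1 11 12 3 18 10)(2 9 8 4 7))^9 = (1 3)(2 7 4 8 9)(10 12)(11 18)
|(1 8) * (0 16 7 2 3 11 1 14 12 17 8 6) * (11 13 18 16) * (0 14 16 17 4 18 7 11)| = 20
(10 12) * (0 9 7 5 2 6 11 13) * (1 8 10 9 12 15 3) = (0 12 9 7 5 2 6 11 13)(1 8 10 15 3) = [12, 8, 6, 1, 4, 2, 11, 5, 10, 7, 15, 13, 9, 0, 14, 3]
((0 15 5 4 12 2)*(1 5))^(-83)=(0 15 1 5 4 12 2)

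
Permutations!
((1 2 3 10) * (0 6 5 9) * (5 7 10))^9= (10)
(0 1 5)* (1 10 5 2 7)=(0 10 5)(1 2 7)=[10, 2, 7, 3, 4, 0, 6, 1, 8, 9, 5]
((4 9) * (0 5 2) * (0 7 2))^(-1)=((0 5)(2 7)(4 9))^(-1)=(0 5)(2 7)(4 9)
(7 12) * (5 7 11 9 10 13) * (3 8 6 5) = (3 8 6 5 7 12 11 9 10 13) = [0, 1, 2, 8, 4, 7, 5, 12, 6, 10, 13, 9, 11, 3]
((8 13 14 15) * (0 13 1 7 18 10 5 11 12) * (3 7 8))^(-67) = (0 12 11 5 10 18 7 3 15 14 13)(1 8)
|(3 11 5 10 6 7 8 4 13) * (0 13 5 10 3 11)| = 10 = |(0 13 11 10 6 7 8 4 5 3)|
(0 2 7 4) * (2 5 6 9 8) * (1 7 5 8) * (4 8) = (0 4)(1 7 8 2 5 6 9) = [4, 7, 5, 3, 0, 6, 9, 8, 2, 1]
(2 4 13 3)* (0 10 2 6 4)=(0 10 2)(3 6 4 13)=[10, 1, 0, 6, 13, 5, 4, 7, 8, 9, 2, 11, 12, 3]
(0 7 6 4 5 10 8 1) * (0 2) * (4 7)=(0 4 5 10 8 1 2)(6 7)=[4, 2, 0, 3, 5, 10, 7, 6, 1, 9, 8]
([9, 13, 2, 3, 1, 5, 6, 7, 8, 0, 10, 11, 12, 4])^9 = (13)(0 9)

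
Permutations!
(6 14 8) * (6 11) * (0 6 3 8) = (0 6 14)(3 8 11) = [6, 1, 2, 8, 4, 5, 14, 7, 11, 9, 10, 3, 12, 13, 0]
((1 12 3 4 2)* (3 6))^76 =((1 12 6 3 4 2))^76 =(1 4 6)(2 3 12)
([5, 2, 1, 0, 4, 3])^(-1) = (0 3 5)(1 2)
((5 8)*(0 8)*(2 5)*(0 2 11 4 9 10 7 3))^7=(0 3 7 10 9 4 11 8)(2 5)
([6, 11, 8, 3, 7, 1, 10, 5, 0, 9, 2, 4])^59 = [8, 5, 10, 3, 11, 7, 0, 4, 2, 9, 6, 1]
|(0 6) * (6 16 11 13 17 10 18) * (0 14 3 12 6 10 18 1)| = |(0 16 11 13 17 18 10 1)(3 12 6 14)| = 8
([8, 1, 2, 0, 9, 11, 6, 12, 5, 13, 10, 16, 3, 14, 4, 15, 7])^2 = (0 5 16 12)(3 8 11 7)(4 13)(9 14)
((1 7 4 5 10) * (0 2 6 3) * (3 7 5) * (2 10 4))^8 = (0 1 4)(2 7 6)(3 10 5)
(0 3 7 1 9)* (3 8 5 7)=(0 8 5 7 1 9)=[8, 9, 2, 3, 4, 7, 6, 1, 5, 0]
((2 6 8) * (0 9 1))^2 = (0 1 9)(2 8 6)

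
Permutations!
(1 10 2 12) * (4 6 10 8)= (1 8 4 6 10 2 12)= [0, 8, 12, 3, 6, 5, 10, 7, 4, 9, 2, 11, 1]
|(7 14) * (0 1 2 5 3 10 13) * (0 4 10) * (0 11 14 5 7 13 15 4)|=9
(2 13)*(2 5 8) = (2 13 5 8) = [0, 1, 13, 3, 4, 8, 6, 7, 2, 9, 10, 11, 12, 5]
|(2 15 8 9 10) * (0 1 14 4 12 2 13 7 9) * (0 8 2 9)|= 18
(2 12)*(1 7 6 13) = (1 7 6 13)(2 12) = [0, 7, 12, 3, 4, 5, 13, 6, 8, 9, 10, 11, 2, 1]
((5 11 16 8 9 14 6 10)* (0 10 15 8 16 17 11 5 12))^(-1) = ((0 10 12)(6 15 8 9 14)(11 17))^(-1) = (0 12 10)(6 14 9 8 15)(11 17)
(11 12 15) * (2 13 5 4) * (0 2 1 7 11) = [2, 7, 13, 3, 1, 4, 6, 11, 8, 9, 10, 12, 15, 5, 14, 0] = (0 2 13 5 4 1 7 11 12 15)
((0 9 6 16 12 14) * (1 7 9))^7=(0 14 12 16 6 9 7 1)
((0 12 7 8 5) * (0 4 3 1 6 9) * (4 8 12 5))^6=(12)(0 6 3 8)(1 4 5 9)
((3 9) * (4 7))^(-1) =((3 9)(4 7))^(-1) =(3 9)(4 7)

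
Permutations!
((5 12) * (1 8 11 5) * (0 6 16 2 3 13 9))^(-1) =(0 9 13 3 2 16 6)(1 12 5 11 8)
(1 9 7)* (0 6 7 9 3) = (9)(0 6 7 1 3) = [6, 3, 2, 0, 4, 5, 7, 1, 8, 9]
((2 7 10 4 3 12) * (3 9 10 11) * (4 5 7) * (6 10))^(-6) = (2 10 3 9 7)(4 5 12 6 11)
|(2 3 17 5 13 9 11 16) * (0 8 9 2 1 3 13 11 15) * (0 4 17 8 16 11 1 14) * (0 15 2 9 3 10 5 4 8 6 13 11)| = |(0 16 14 15 8 3 6 13 9 2 11)(1 10 5)(4 17)| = 66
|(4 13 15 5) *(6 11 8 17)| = |(4 13 15 5)(6 11 8 17)| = 4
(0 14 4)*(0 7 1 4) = [14, 4, 2, 3, 7, 5, 6, 1, 8, 9, 10, 11, 12, 13, 0] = (0 14)(1 4 7)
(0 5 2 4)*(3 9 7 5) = [3, 1, 4, 9, 0, 2, 6, 5, 8, 7] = (0 3 9 7 5 2 4)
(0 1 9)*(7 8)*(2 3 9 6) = (0 1 6 2 3 9)(7 8) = [1, 6, 3, 9, 4, 5, 2, 8, 7, 0]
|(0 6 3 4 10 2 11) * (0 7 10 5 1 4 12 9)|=60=|(0 6 3 12 9)(1 4 5)(2 11 7 10)|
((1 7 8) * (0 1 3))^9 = ((0 1 7 8 3))^9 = (0 3 8 7 1)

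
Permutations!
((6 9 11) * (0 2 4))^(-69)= ((0 2 4)(6 9 11))^(-69)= (11)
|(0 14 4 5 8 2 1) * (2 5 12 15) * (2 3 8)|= 10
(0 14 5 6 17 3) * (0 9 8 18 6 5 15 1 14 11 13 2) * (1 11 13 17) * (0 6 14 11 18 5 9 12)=(0 13 2 6 1 11 17 3 12)(5 9 8)(14 15 18)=[13, 11, 6, 12, 4, 9, 1, 7, 5, 8, 10, 17, 0, 2, 15, 18, 16, 3, 14]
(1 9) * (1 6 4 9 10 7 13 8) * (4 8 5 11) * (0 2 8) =[2, 10, 8, 3, 9, 11, 0, 13, 1, 6, 7, 4, 12, 5] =(0 2 8 1 10 7 13 5 11 4 9 6)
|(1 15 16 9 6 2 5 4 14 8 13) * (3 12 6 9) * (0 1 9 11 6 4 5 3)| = |(0 1 15 16)(2 3 12 4 14 8 13 9 11 6)| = 20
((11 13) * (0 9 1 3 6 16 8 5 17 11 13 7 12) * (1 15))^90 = ((0 9 15 1 3 6 16 8 5 17 11 7 12))^90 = (0 12 7 11 17 5 8 16 6 3 1 15 9)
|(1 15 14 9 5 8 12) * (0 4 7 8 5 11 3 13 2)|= 13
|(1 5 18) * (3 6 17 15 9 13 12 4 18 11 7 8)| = |(1 5 11 7 8 3 6 17 15 9 13 12 4 18)| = 14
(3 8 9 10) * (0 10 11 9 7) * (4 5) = (0 10 3 8 7)(4 5)(9 11) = [10, 1, 2, 8, 5, 4, 6, 0, 7, 11, 3, 9]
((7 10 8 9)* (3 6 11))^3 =(11)(7 9 8 10)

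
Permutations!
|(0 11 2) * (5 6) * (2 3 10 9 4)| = 14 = |(0 11 3 10 9 4 2)(5 6)|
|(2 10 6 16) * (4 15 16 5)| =7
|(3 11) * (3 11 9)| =2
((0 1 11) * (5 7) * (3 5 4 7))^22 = ((0 1 11)(3 5)(4 7))^22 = (0 1 11)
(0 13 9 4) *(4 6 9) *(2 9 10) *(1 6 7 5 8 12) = (0 13 4)(1 6 10 2 9 7 5 8 12) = [13, 6, 9, 3, 0, 8, 10, 5, 12, 7, 2, 11, 1, 4]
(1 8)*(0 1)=[1, 8, 2, 3, 4, 5, 6, 7, 0]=(0 1 8)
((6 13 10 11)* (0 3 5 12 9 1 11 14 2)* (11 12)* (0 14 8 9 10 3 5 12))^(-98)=((0 5 11 6 13 3 12 10 8 9 1)(2 14))^(-98)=(14)(0 5 11 6 13 3 12 10 8 9 1)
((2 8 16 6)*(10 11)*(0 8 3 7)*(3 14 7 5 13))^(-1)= (0 7 14 2 6 16 8)(3 13 5)(10 11)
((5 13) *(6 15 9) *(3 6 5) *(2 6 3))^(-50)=((2 6 15 9 5 13))^(-50)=(2 5 15)(6 13 9)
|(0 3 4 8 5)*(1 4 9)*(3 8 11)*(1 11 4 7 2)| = 3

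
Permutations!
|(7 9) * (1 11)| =|(1 11)(7 9)| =2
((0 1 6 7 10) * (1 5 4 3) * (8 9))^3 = (0 3 7 5 1 10 4 6)(8 9)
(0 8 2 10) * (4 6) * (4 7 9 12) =(0 8 2 10)(4 6 7 9 12) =[8, 1, 10, 3, 6, 5, 7, 9, 2, 12, 0, 11, 4]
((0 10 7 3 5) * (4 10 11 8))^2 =(0 8 10 3)(4 7 5 11)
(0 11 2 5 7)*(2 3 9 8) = (0 11 3 9 8 2 5 7) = [11, 1, 5, 9, 4, 7, 6, 0, 2, 8, 10, 3]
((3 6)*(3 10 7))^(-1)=(3 7 10 6)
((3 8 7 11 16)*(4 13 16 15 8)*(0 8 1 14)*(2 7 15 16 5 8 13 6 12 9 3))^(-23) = (0 1 8 13 14 15 5)(2 7 11 16)(3 6 9 4 12)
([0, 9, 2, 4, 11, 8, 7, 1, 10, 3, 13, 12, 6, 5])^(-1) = [0, 7, 2, 9, 3, 13, 12, 6, 5, 1, 8, 4, 11, 10]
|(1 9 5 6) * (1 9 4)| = |(1 4)(5 6 9)| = 6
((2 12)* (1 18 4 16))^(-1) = (1 16 4 18)(2 12)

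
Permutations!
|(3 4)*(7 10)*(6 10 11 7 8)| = 6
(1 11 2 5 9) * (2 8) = (1 11 8 2 5 9) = [0, 11, 5, 3, 4, 9, 6, 7, 2, 1, 10, 8]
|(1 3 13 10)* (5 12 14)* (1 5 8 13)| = |(1 3)(5 12 14 8 13 10)| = 6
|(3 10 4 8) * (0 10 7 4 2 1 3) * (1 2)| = 7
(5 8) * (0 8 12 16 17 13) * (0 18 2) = [8, 1, 0, 3, 4, 12, 6, 7, 5, 9, 10, 11, 16, 18, 14, 15, 17, 13, 2] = (0 8 5 12 16 17 13 18 2)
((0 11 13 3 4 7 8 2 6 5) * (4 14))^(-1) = (0 5 6 2 8 7 4 14 3 13 11)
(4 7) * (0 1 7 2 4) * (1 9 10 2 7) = (0 9 10 2 4 7) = [9, 1, 4, 3, 7, 5, 6, 0, 8, 10, 2]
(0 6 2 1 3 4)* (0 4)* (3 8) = (0 6 2 1 8 3) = [6, 8, 1, 0, 4, 5, 2, 7, 3]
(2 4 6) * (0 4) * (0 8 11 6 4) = [0, 1, 8, 3, 4, 5, 2, 7, 11, 9, 10, 6] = (2 8 11 6)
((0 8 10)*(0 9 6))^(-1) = (0 6 9 10 8)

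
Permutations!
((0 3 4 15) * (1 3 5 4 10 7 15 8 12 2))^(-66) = ((0 5 4 8 12 2 1 3 10 7 15))^(-66) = (15)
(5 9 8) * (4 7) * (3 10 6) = (3 10 6)(4 7)(5 9 8) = [0, 1, 2, 10, 7, 9, 3, 4, 5, 8, 6]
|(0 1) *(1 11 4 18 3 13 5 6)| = 9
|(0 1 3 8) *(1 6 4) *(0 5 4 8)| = |(0 6 8 5 4 1 3)| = 7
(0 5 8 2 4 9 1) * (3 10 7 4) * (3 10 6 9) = [5, 0, 10, 6, 3, 8, 9, 4, 2, 1, 7] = (0 5 8 2 10 7 4 3 6 9 1)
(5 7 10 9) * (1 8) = (1 8)(5 7 10 9) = [0, 8, 2, 3, 4, 7, 6, 10, 1, 5, 9]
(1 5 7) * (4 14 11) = (1 5 7)(4 14 11) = [0, 5, 2, 3, 14, 7, 6, 1, 8, 9, 10, 4, 12, 13, 11]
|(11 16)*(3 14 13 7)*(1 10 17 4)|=4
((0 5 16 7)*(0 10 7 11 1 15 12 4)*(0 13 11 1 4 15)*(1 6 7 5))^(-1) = ((0 1)(4 13 11)(5 16 6 7 10)(12 15))^(-1) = (0 1)(4 11 13)(5 10 7 6 16)(12 15)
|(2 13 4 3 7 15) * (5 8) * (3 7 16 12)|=30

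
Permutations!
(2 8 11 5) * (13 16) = [0, 1, 8, 3, 4, 2, 6, 7, 11, 9, 10, 5, 12, 16, 14, 15, 13] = (2 8 11 5)(13 16)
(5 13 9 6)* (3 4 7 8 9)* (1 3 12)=(1 3 4 7 8 9 6 5 13 12)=[0, 3, 2, 4, 7, 13, 5, 8, 9, 6, 10, 11, 1, 12]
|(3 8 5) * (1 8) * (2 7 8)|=6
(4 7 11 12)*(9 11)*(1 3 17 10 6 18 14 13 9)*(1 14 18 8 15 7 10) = (18)(1 3 17)(4 10 6 8 15 7 14 13 9 11 12) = [0, 3, 2, 17, 10, 5, 8, 14, 15, 11, 6, 12, 4, 9, 13, 7, 16, 1, 18]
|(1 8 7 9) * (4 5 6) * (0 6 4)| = |(0 6)(1 8 7 9)(4 5)| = 4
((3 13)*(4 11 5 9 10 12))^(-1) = (3 13)(4 12 10 9 5 11)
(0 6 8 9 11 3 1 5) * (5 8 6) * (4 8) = [5, 4, 2, 1, 8, 0, 6, 7, 9, 11, 10, 3] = (0 5)(1 4 8 9 11 3)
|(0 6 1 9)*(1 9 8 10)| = 3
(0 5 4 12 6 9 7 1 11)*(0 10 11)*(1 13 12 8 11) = [5, 0, 2, 3, 8, 4, 9, 13, 11, 7, 1, 10, 6, 12] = (0 5 4 8 11 10 1)(6 9 7 13 12)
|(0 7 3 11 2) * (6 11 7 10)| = 10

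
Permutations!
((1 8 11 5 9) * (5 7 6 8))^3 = ((1 5 9)(6 8 11 7))^3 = (6 7 11 8)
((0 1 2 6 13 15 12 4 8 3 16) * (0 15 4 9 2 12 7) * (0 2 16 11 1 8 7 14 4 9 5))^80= (0 11 5 3 12 8 1)(2 7 4 14 15 16 9 13 6)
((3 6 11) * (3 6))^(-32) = (11)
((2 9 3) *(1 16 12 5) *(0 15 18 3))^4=((0 15 18 3 2 9)(1 16 12 5))^4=(0 2 18)(3 15 9)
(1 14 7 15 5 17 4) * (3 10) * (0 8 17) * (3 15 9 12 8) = (0 3 10 15 5)(1 14 7 9 12 8 17 4) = [3, 14, 2, 10, 1, 0, 6, 9, 17, 12, 15, 11, 8, 13, 7, 5, 16, 4]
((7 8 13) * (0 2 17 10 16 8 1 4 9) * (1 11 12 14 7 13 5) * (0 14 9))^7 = ((0 2 17 10 16 8 5 1 4)(7 11 12 9 14))^7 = (0 1 8 10 2 4 5 16 17)(7 12 14 11 9)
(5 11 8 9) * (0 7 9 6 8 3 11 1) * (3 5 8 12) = [7, 0, 2, 11, 4, 1, 12, 9, 6, 8, 10, 5, 3] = (0 7 9 8 6 12 3 11 5 1)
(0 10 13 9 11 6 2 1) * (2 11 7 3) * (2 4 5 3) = [10, 0, 1, 4, 5, 3, 11, 2, 8, 7, 13, 6, 12, 9] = (0 10 13 9 7 2 1)(3 4 5)(6 11)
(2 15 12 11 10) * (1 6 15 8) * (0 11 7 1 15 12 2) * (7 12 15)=(0 11 10)(1 6 15 2 8 7)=[11, 6, 8, 3, 4, 5, 15, 1, 7, 9, 0, 10, 12, 13, 14, 2]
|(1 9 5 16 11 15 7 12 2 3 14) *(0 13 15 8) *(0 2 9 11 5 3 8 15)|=8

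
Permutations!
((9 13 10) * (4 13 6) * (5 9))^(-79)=((4 13 10 5 9 6))^(-79)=(4 6 9 5 10 13)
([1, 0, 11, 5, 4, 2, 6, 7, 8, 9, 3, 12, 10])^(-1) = (0 1)(2 5 3 10 12 11)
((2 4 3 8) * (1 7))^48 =(8)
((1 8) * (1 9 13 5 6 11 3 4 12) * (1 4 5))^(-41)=(1 13 9 8)(3 11 6 5)(4 12)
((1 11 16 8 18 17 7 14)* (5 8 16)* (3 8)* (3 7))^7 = ((1 11 5 7 14)(3 8 18 17))^7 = (1 5 14 11 7)(3 17 18 8)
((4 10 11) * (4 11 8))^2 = ((11)(4 10 8))^2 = (11)(4 8 10)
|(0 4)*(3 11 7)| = |(0 4)(3 11 7)| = 6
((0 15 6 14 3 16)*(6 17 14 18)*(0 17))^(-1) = (0 15)(3 14 17 16)(6 18)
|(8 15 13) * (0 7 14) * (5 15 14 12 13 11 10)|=|(0 7 12 13 8 14)(5 15 11 10)|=12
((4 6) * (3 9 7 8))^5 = (3 9 7 8)(4 6)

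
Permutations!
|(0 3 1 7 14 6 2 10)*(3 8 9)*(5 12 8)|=12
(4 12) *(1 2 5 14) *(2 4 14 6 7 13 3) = (1 4 12 14)(2 5 6 7 13 3) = [0, 4, 5, 2, 12, 6, 7, 13, 8, 9, 10, 11, 14, 3, 1]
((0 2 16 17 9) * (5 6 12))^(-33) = (0 16 9 2 17)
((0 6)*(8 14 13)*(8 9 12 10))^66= ((0 6)(8 14 13 9 12 10))^66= (14)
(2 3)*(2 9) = (2 3 9) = [0, 1, 3, 9, 4, 5, 6, 7, 8, 2]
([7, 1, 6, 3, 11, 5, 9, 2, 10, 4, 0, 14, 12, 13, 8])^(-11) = [10, 1, 7, 3, 9, 5, 2, 0, 14, 6, 8, 4, 12, 13, 11]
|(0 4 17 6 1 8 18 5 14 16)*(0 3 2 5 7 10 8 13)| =60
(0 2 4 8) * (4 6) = (0 2 6 4 8) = [2, 1, 6, 3, 8, 5, 4, 7, 0]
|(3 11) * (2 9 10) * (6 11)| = |(2 9 10)(3 6 11)| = 3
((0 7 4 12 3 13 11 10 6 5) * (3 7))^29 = ((0 3 13 11 10 6 5)(4 12 7))^29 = (0 3 13 11 10 6 5)(4 7 12)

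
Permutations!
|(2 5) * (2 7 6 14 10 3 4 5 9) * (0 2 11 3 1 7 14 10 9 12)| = |(0 2 12)(1 7 6 10)(3 4 5 14 9 11)| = 12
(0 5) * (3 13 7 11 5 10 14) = [10, 1, 2, 13, 4, 0, 6, 11, 8, 9, 14, 5, 12, 7, 3] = (0 10 14 3 13 7 11 5)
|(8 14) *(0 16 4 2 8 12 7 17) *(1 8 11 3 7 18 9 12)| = 24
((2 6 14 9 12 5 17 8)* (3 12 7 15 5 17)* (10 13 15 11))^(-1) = ((2 6 14 9 7 11 10 13 15 5 3 12 17 8))^(-1) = (2 8 17 12 3 5 15 13 10 11 7 9 14 6)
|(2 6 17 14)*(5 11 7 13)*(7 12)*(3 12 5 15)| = |(2 6 17 14)(3 12 7 13 15)(5 11)| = 20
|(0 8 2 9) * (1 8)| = 5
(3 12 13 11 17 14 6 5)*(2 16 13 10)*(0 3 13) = (0 3 12 10 2 16)(5 13 11 17 14 6) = [3, 1, 16, 12, 4, 13, 5, 7, 8, 9, 2, 17, 10, 11, 6, 15, 0, 14]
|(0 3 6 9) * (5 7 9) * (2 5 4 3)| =|(0 2 5 7 9)(3 6 4)| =15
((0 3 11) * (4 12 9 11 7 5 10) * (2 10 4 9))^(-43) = (0 10 4 3 9 12 7 11 2 5)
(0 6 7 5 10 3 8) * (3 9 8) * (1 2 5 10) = (0 6 7 10 9 8)(1 2 5) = [6, 2, 5, 3, 4, 1, 7, 10, 0, 8, 9]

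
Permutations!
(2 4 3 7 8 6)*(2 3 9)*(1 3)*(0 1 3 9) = (0 1 9 2 4)(3 7 8 6) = [1, 9, 4, 7, 0, 5, 3, 8, 6, 2]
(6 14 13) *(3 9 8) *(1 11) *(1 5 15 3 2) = (1 11 5 15 3 9 8 2)(6 14 13) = [0, 11, 1, 9, 4, 15, 14, 7, 2, 8, 10, 5, 12, 6, 13, 3]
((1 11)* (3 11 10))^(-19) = (1 10 3 11)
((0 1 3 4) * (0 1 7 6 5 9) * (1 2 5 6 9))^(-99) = ((0 7 9)(1 3 4 2 5))^(-99) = (9)(1 3 4 2 5)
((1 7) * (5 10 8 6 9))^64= ((1 7)(5 10 8 6 9))^64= (5 9 6 8 10)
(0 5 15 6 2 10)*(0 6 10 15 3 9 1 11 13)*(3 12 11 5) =(0 3 9 1 5 12 11 13)(2 15 10 6) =[3, 5, 15, 9, 4, 12, 2, 7, 8, 1, 6, 13, 11, 0, 14, 10]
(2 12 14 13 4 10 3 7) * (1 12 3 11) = (1 12 14 13 4 10 11)(2 3 7) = [0, 12, 3, 7, 10, 5, 6, 2, 8, 9, 11, 1, 14, 4, 13]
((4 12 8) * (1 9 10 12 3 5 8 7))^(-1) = (1 7 12 10 9)(3 4 8 5)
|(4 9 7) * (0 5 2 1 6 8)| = |(0 5 2 1 6 8)(4 9 7)| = 6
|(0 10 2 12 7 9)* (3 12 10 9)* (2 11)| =|(0 9)(2 10 11)(3 12 7)| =6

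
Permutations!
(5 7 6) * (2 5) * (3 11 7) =(2 5 3 11 7 6) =[0, 1, 5, 11, 4, 3, 2, 6, 8, 9, 10, 7]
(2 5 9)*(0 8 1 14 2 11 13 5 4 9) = (0 8 1 14 2 4 9 11 13 5) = [8, 14, 4, 3, 9, 0, 6, 7, 1, 11, 10, 13, 12, 5, 2]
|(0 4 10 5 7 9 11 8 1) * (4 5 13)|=21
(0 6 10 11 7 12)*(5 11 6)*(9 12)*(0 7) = (0 5 11)(6 10)(7 9 12) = [5, 1, 2, 3, 4, 11, 10, 9, 8, 12, 6, 0, 7]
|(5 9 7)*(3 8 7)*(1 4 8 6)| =8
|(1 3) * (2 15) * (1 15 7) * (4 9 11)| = |(1 3 15 2 7)(4 9 11)| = 15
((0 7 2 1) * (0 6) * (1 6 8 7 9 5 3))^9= (9)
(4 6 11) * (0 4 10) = (0 4 6 11 10) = [4, 1, 2, 3, 6, 5, 11, 7, 8, 9, 0, 10]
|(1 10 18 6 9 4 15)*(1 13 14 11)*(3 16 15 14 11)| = 12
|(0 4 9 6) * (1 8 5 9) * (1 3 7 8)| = |(0 4 3 7 8 5 9 6)| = 8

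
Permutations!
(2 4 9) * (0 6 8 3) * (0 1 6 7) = (0 7)(1 6 8 3)(2 4 9) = [7, 6, 4, 1, 9, 5, 8, 0, 3, 2]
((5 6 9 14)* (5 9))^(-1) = ((5 6)(9 14))^(-1) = (5 6)(9 14)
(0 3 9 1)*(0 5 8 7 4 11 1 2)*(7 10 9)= (0 3 7 4 11 1 5 8 10 9 2)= [3, 5, 0, 7, 11, 8, 6, 4, 10, 2, 9, 1]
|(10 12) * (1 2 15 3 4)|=10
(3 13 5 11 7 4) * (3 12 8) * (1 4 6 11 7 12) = [0, 4, 2, 13, 1, 7, 11, 6, 3, 9, 10, 12, 8, 5] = (1 4)(3 13 5 7 6 11 12 8)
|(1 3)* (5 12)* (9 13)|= 2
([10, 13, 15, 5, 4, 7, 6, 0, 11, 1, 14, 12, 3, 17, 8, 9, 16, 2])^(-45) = [0, 2, 1, 3, 4, 5, 6, 7, 8, 17, 10, 11, 12, 15, 14, 13, 16, 9]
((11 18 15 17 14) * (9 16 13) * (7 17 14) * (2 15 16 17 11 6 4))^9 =(2 4 6 14 15)(7 18 13 17 11 16 9)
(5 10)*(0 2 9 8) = [2, 1, 9, 3, 4, 10, 6, 7, 0, 8, 5] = (0 2 9 8)(5 10)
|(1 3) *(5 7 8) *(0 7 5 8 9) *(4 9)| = 4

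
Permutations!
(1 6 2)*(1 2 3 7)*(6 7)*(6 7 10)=(1 10 6 3 7)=[0, 10, 2, 7, 4, 5, 3, 1, 8, 9, 6]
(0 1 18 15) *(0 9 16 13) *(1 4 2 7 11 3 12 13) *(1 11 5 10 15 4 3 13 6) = (0 3 12 6 1 18 4 2 7 5 10 15 9 16 11 13) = [3, 18, 7, 12, 2, 10, 1, 5, 8, 16, 15, 13, 6, 0, 14, 9, 11, 17, 4]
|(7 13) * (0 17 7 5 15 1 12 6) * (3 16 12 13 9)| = |(0 17 7 9 3 16 12 6)(1 13 5 15)| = 8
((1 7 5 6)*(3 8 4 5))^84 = ((1 7 3 8 4 5 6))^84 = (8)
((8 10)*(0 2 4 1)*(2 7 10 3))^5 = (0 2 10 1 3 7 4 8)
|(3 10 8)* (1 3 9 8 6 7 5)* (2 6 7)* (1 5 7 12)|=4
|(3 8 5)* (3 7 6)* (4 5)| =6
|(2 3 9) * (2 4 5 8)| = |(2 3 9 4 5 8)| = 6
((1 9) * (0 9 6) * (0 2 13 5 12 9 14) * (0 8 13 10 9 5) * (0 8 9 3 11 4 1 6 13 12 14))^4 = ((1 13 8 12 5 14 9 6 2 10 3 11 4))^4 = (1 5 2 4 12 6 11 8 9 3 13 14 10)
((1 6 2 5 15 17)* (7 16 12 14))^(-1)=(1 17 15 5 2 6)(7 14 12 16)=((1 6 2 5 15 17)(7 16 12 14))^(-1)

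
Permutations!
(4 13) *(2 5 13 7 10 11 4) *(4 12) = (2 5 13)(4 7 10 11 12) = [0, 1, 5, 3, 7, 13, 6, 10, 8, 9, 11, 12, 4, 2]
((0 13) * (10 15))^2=(15)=((0 13)(10 15))^2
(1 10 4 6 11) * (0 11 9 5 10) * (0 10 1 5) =(0 11 5 1 10 4 6 9) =[11, 10, 2, 3, 6, 1, 9, 7, 8, 0, 4, 5]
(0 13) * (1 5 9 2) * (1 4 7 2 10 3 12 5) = (0 13)(2 4 7)(3 12 5 9 10) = [13, 1, 4, 12, 7, 9, 6, 2, 8, 10, 3, 11, 5, 0]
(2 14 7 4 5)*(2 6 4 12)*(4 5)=(2 14 7 12)(5 6)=[0, 1, 14, 3, 4, 6, 5, 12, 8, 9, 10, 11, 2, 13, 7]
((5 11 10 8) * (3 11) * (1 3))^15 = ((1 3 11 10 8 5))^15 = (1 10)(3 8)(5 11)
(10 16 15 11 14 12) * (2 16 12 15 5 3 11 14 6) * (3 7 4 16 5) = (2 5 7 4 16 3 11 6)(10 12)(14 15) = [0, 1, 5, 11, 16, 7, 2, 4, 8, 9, 12, 6, 10, 13, 15, 14, 3]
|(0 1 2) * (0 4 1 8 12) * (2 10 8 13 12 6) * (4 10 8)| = 6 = |(0 13 12)(1 8 6 2 10 4)|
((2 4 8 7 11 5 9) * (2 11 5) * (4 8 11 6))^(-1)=(2 11 4 6 9 5 7 8)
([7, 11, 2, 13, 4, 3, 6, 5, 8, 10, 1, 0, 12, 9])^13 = (0 13 11 3 1 5 10 7 9)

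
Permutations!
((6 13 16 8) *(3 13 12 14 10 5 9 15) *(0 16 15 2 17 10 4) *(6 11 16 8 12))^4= ((0 8 11 16 12 14 4)(2 17 10 5 9)(3 13 15))^4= (0 12 8 14 11 4 16)(2 9 5 10 17)(3 13 15)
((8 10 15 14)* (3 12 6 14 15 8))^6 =(15)(3 6)(12 14)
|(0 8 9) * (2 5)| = 6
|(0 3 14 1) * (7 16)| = 4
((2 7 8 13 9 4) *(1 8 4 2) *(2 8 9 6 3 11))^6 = (1 11 8 7 6)(2 13 4 3 9)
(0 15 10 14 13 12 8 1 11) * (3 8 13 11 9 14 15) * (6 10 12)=(0 3 8 1 9 14 11)(6 10 15 12 13)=[3, 9, 2, 8, 4, 5, 10, 7, 1, 14, 15, 0, 13, 6, 11, 12]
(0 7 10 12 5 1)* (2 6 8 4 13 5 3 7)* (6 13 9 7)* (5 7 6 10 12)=[2, 0, 13, 10, 9, 1, 8, 12, 4, 6, 5, 11, 3, 7]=(0 2 13 7 12 3 10 5 1)(4 9 6 8)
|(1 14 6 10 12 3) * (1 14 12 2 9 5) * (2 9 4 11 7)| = 8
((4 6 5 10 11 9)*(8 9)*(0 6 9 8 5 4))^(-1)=(0 9 4 6)(5 11 10)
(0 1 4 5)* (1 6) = [6, 4, 2, 3, 5, 0, 1] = (0 6 1 4 5)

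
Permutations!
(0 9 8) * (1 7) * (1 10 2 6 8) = [9, 7, 6, 3, 4, 5, 8, 10, 0, 1, 2] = (0 9 1 7 10 2 6 8)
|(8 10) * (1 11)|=|(1 11)(8 10)|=2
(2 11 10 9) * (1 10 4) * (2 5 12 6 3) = (1 10 9 5 12 6 3 2 11 4) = [0, 10, 11, 2, 1, 12, 3, 7, 8, 5, 9, 4, 6]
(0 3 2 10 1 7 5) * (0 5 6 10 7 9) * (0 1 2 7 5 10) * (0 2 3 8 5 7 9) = (0 8 5 10 3 9 1)(2 7 6) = [8, 0, 7, 9, 4, 10, 2, 6, 5, 1, 3]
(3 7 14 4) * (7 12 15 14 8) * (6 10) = [0, 1, 2, 12, 3, 5, 10, 8, 7, 9, 6, 11, 15, 13, 4, 14] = (3 12 15 14 4)(6 10)(7 8)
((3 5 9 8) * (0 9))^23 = (0 3 9 5 8)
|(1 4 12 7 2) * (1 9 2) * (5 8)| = 4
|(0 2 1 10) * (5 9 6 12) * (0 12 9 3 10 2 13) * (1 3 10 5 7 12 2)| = |(0 13)(2 3 5 10)(6 9)(7 12)| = 4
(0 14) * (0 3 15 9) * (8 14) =(0 8 14 3 15 9) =[8, 1, 2, 15, 4, 5, 6, 7, 14, 0, 10, 11, 12, 13, 3, 9]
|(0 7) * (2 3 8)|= 6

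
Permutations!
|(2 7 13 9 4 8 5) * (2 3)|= |(2 7 13 9 4 8 5 3)|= 8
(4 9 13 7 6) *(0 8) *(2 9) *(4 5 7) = [8, 1, 9, 3, 2, 7, 5, 6, 0, 13, 10, 11, 12, 4] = (0 8)(2 9 13 4)(5 7 6)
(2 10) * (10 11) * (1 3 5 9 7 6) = (1 3 5 9 7 6)(2 11 10) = [0, 3, 11, 5, 4, 9, 1, 6, 8, 7, 2, 10]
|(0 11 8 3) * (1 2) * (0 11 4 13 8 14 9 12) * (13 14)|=|(0 4 14 9 12)(1 2)(3 11 13 8)|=20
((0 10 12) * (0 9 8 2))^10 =(0 8 12)(2 9 10)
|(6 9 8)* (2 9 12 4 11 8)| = 10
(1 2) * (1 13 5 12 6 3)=(1 2 13 5 12 6 3)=[0, 2, 13, 1, 4, 12, 3, 7, 8, 9, 10, 11, 6, 5]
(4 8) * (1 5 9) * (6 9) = (1 5 6 9)(4 8) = [0, 5, 2, 3, 8, 6, 9, 7, 4, 1]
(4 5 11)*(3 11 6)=(3 11 4 5 6)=[0, 1, 2, 11, 5, 6, 3, 7, 8, 9, 10, 4]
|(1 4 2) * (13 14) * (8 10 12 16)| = |(1 4 2)(8 10 12 16)(13 14)| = 12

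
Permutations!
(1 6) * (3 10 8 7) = (1 6)(3 10 8 7) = [0, 6, 2, 10, 4, 5, 1, 3, 7, 9, 8]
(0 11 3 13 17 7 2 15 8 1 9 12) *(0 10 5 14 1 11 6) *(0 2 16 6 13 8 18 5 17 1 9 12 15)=(0 13 1 12 10 17 7 16 6 2)(3 8 11)(5 14 9 15 18)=[13, 12, 0, 8, 4, 14, 2, 16, 11, 15, 17, 3, 10, 1, 9, 18, 6, 7, 5]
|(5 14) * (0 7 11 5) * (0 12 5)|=3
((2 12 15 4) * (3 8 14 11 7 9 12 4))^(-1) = ((2 4)(3 8 14 11 7 9 12 15))^(-1) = (2 4)(3 15 12 9 7 11 14 8)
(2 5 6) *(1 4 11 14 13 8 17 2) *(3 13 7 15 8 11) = [0, 4, 5, 13, 3, 6, 1, 15, 17, 9, 10, 14, 12, 11, 7, 8, 16, 2] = (1 4 3 13 11 14 7 15 8 17 2 5 6)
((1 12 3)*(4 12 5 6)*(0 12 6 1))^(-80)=(0 12 3)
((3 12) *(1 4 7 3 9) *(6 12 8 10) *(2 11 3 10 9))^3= (1 10 2 8 4 6 11 9 7 12 3)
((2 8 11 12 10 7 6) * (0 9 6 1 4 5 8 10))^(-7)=(0 7 11 2 5 9 1 12 10 8 6 4)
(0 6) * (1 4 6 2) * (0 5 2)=(1 4 6 5 2)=[0, 4, 1, 3, 6, 2, 5]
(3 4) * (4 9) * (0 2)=(0 2)(3 9 4)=[2, 1, 0, 9, 3, 5, 6, 7, 8, 4]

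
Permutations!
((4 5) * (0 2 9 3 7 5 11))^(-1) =((0 2 9 3 7 5 4 11))^(-1) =(0 11 4 5 7 3 9 2)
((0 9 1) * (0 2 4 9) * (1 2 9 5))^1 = (1 9 2 4 5)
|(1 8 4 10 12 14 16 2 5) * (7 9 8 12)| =|(1 12 14 16 2 5)(4 10 7 9 8)| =30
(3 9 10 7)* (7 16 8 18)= (3 9 10 16 8 18 7)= [0, 1, 2, 9, 4, 5, 6, 3, 18, 10, 16, 11, 12, 13, 14, 15, 8, 17, 7]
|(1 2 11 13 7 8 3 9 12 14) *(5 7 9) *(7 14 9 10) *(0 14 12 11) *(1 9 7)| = 40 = |(0 14 9 11 13 10 1 2)(3 5 12 7 8)|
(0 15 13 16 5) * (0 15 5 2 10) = (0 5 15 13 16 2 10) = [5, 1, 10, 3, 4, 15, 6, 7, 8, 9, 0, 11, 12, 16, 14, 13, 2]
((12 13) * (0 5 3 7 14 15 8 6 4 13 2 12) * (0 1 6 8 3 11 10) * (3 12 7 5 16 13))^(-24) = (0 3 13 11 6)(1 10 4 16 5)(2 7 14 15 12)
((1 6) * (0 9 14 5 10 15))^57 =((0 9 14 5 10 15)(1 6))^57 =(0 5)(1 6)(9 10)(14 15)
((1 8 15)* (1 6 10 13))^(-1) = (1 13 10 6 15 8) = ((1 8 15 6 10 13))^(-1)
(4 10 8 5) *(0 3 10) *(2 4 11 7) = (0 3 10 8 5 11 7 2 4) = [3, 1, 4, 10, 0, 11, 6, 2, 5, 9, 8, 7]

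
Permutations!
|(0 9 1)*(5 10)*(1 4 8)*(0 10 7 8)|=15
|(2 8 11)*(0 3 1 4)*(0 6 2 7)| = 9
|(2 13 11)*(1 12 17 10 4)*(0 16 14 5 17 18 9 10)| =|(0 16 14 5 17)(1 12 18 9 10 4)(2 13 11)| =30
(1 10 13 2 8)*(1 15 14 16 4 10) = [0, 1, 8, 3, 10, 5, 6, 7, 15, 9, 13, 11, 12, 2, 16, 14, 4] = (2 8 15 14 16 4 10 13)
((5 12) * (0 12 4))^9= (0 12 5 4)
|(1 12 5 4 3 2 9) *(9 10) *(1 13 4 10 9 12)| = |(2 9 13 4 3)(5 10 12)| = 15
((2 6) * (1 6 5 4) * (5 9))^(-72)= (9)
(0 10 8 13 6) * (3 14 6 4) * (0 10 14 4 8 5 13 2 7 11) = (0 14 6 10 5 13 8 2 7 11)(3 4) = [14, 1, 7, 4, 3, 13, 10, 11, 2, 9, 5, 0, 12, 8, 6]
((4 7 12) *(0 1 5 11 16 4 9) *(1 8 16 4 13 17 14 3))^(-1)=(0 9 12 7 4 11 5 1 3 14 17 13 16 8)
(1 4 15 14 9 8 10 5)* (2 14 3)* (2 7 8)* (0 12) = (0 12)(1 4 15 3 7 8 10 5)(2 14 9) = [12, 4, 14, 7, 15, 1, 6, 8, 10, 2, 5, 11, 0, 13, 9, 3]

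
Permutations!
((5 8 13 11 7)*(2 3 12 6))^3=((2 3 12 6)(5 8 13 11 7))^3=(2 6 12 3)(5 11 8 7 13)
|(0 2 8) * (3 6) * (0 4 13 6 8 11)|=15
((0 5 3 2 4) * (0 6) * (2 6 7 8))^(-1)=(0 6 3 5)(2 8 7 4)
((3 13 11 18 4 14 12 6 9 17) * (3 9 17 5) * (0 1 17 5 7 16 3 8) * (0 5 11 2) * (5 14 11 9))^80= (0 16 12 17 13 9 8)(1 3 6 5 2 7 14)(4 18 11)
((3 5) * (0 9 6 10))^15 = ((0 9 6 10)(3 5))^15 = (0 10 6 9)(3 5)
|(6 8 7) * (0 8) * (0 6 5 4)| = 5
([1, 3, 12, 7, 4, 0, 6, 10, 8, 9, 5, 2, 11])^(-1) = (0 5 10 7 3 1)(2 11 12)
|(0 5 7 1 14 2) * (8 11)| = |(0 5 7 1 14 2)(8 11)| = 6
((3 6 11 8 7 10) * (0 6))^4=(0 7 6 10 11 3 8)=((0 6 11 8 7 10 3))^4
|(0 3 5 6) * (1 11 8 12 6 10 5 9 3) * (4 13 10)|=|(0 1 11 8 12 6)(3 9)(4 13 10 5)|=12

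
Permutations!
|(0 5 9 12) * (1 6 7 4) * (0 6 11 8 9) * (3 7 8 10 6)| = |(0 5)(1 11 10 6 8 9 12 3 7 4)| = 10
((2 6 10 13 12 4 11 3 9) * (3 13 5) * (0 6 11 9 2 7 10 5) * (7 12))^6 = ((0 6 5 3 2 11 13 7 10)(4 9 12))^6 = (0 13 3)(2 6 7)(5 10 11)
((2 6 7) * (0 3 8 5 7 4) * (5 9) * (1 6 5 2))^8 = ((0 3 8 9 2 5 7 1 6 4))^8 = (0 6 7 2 8)(1 5 9 3 4)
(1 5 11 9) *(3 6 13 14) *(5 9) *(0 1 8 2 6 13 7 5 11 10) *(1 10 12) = (0 10)(1 9 8 2 6 7 5 12)(3 13 14) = [10, 9, 6, 13, 4, 12, 7, 5, 2, 8, 0, 11, 1, 14, 3]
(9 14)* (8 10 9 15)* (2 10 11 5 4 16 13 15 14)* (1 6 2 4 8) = (1 6 2 10 9 4 16 13 15)(5 8 11) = [0, 6, 10, 3, 16, 8, 2, 7, 11, 4, 9, 5, 12, 15, 14, 1, 13]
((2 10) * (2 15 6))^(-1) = ((2 10 15 6))^(-1) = (2 6 15 10)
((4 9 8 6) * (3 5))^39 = (3 5)(4 6 8 9)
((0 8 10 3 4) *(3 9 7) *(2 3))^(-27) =(0 2 10 4 7 8 3 9)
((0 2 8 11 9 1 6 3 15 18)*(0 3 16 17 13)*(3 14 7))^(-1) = ((0 2 8 11 9 1 6 16 17 13)(3 15 18 14 7))^(-1) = (0 13 17 16 6 1 9 11 8 2)(3 7 14 18 15)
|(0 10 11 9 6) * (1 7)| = 10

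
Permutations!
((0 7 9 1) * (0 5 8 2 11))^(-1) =((0 7 9 1 5 8 2 11))^(-1) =(0 11 2 8 5 1 9 7)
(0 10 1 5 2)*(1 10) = (10)(0 1 5 2) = [1, 5, 0, 3, 4, 2, 6, 7, 8, 9, 10]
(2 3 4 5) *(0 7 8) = (0 7 8)(2 3 4 5) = [7, 1, 3, 4, 5, 2, 6, 8, 0]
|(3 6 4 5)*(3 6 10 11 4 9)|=|(3 10 11 4 5 6 9)|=7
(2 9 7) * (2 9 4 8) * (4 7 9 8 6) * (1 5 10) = [0, 5, 7, 3, 6, 10, 4, 8, 2, 9, 1] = (1 5 10)(2 7 8)(4 6)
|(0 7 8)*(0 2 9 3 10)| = |(0 7 8 2 9 3 10)| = 7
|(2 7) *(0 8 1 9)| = 4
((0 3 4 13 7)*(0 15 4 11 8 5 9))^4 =(15)(0 5 11)(3 9 8)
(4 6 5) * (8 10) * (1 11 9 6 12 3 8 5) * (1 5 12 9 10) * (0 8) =(0 8 1 11 10 12 3)(4 9 6 5) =[8, 11, 2, 0, 9, 4, 5, 7, 1, 6, 12, 10, 3]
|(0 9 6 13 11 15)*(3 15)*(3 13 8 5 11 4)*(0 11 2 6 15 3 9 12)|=20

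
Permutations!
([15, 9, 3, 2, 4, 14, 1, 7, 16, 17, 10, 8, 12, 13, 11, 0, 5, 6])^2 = (1 17)(5 11 16 14 8)(6 9)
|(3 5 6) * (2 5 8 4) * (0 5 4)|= |(0 5 6 3 8)(2 4)|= 10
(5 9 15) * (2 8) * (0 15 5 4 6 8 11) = [15, 1, 11, 3, 6, 9, 8, 7, 2, 5, 10, 0, 12, 13, 14, 4] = (0 15 4 6 8 2 11)(5 9)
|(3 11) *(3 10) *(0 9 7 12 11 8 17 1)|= |(0 9 7 12 11 10 3 8 17 1)|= 10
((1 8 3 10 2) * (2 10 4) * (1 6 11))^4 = (1 2 8 6 3 11 4)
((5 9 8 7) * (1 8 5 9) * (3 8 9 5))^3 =(1 8)(3 5)(7 9)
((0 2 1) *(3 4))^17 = (0 1 2)(3 4)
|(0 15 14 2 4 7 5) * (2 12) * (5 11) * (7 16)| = 10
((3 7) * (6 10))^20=(10)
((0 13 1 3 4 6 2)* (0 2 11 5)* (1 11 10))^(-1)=(0 5 11 13)(1 10 6 4 3)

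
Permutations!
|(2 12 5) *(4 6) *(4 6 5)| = |(2 12 4 5)| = 4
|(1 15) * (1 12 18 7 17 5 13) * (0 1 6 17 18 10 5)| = 18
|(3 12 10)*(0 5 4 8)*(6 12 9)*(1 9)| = 12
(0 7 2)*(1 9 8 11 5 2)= [7, 9, 0, 3, 4, 2, 6, 1, 11, 8, 10, 5]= (0 7 1 9 8 11 5 2)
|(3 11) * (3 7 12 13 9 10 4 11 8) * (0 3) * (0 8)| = 14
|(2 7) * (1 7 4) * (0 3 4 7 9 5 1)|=6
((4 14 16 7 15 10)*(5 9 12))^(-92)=((4 14 16 7 15 10)(5 9 12))^(-92)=(4 15 16)(5 9 12)(7 14 10)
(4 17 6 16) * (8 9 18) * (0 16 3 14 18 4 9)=(0 16 9 4 17 6 3 14 18 8)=[16, 1, 2, 14, 17, 5, 3, 7, 0, 4, 10, 11, 12, 13, 18, 15, 9, 6, 8]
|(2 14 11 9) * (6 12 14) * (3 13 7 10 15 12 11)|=|(2 6 11 9)(3 13 7 10 15 12 14)|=28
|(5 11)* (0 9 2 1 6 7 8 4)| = |(0 9 2 1 6 7 8 4)(5 11)| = 8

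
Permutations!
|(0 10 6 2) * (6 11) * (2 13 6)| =|(0 10 11 2)(6 13)| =4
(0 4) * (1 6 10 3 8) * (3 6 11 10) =(0 4)(1 11 10 6 3 8) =[4, 11, 2, 8, 0, 5, 3, 7, 1, 9, 6, 10]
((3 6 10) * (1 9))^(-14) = ((1 9)(3 6 10))^(-14) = (3 6 10)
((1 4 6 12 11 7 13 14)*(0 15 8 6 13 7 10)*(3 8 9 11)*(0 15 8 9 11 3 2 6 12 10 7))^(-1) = ((0 8 12 2 6 10 15 11 7)(1 4 13 14)(3 9))^(-1) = (0 7 11 15 10 6 2 12 8)(1 14 13 4)(3 9)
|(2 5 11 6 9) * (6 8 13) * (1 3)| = 14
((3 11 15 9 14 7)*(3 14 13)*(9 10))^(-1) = ((3 11 15 10 9 13)(7 14))^(-1) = (3 13 9 10 15 11)(7 14)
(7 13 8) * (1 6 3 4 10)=[0, 6, 2, 4, 10, 5, 3, 13, 7, 9, 1, 11, 12, 8]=(1 6 3 4 10)(7 13 8)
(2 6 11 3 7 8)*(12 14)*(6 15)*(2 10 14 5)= [0, 1, 15, 7, 4, 2, 11, 8, 10, 9, 14, 3, 5, 13, 12, 6]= (2 15 6 11 3 7 8 10 14 12 5)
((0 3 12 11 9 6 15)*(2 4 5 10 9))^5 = (0 4 15 2 6 11 9 12 10 3 5)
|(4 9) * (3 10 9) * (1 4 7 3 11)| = 12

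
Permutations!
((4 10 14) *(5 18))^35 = (4 14 10)(5 18) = ((4 10 14)(5 18))^35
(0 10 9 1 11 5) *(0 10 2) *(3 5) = (0 2)(1 11 3 5 10 9) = [2, 11, 0, 5, 4, 10, 6, 7, 8, 1, 9, 3]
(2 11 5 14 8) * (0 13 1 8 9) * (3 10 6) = (0 13 1 8 2 11 5 14 9)(3 10 6) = [13, 8, 11, 10, 4, 14, 3, 7, 2, 0, 6, 5, 12, 1, 9]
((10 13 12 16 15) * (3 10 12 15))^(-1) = ((3 10 13 15 12 16))^(-1) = (3 16 12 15 13 10)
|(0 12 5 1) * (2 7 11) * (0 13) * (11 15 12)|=|(0 11 2 7 15 12 5 1 13)|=9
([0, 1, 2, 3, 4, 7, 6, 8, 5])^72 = [0, 1, 2, 3, 4, 5, 6, 7, 8]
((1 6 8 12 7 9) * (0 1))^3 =((0 1 6 8 12 7 9))^3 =(0 8 9 6 7 1 12)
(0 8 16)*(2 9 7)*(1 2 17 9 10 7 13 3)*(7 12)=[8, 2, 10, 1, 4, 5, 6, 17, 16, 13, 12, 11, 7, 3, 14, 15, 0, 9]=(0 8 16)(1 2 10 12 7 17 9 13 3)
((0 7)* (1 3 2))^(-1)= (0 7)(1 2 3)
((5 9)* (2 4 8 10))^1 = ((2 4 8 10)(5 9))^1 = (2 4 8 10)(5 9)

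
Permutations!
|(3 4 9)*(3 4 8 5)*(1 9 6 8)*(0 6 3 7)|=|(0 6 8 5 7)(1 9 4 3)|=20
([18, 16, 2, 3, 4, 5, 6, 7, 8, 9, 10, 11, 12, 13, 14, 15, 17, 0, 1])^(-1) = (0 17 16 1 18)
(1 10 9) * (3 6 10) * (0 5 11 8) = (0 5 11 8)(1 3 6 10 9) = [5, 3, 2, 6, 4, 11, 10, 7, 0, 1, 9, 8]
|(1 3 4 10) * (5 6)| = |(1 3 4 10)(5 6)| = 4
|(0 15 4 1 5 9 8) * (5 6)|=8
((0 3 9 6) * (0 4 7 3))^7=(3 6 7 9 4)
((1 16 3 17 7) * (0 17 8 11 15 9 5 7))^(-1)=(0 17)(1 7 5 9 15 11 8 3 16)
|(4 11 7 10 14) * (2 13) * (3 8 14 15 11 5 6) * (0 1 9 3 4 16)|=|(0 1 9 3 8 14 16)(2 13)(4 5 6)(7 10 15 11)|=84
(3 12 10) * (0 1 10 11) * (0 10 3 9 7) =[1, 3, 2, 12, 4, 5, 6, 0, 8, 7, 9, 10, 11] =(0 1 3 12 11 10 9 7)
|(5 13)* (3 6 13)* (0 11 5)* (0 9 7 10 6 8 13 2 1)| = 12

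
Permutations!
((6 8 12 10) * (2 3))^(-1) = (2 3)(6 10 12 8)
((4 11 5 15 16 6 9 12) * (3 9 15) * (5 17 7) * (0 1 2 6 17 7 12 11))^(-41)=(0 15 4 6 12 2 17 1 16)(3 5 7 11 9)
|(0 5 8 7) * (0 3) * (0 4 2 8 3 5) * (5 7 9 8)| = |(2 5 3 4)(8 9)| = 4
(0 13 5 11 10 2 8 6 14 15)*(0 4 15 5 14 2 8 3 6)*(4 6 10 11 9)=[13, 1, 3, 10, 15, 9, 2, 7, 0, 4, 8, 11, 12, 14, 5, 6]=(0 13 14 5 9 4 15 6 2 3 10 8)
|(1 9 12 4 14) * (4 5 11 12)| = |(1 9 4 14)(5 11 12)| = 12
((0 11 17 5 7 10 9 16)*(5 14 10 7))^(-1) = (0 16 9 10 14 17 11)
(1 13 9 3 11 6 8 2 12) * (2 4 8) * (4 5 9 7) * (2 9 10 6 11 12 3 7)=(1 13 2 3 12)(4 8 5 10 6 9 7)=[0, 13, 3, 12, 8, 10, 9, 4, 5, 7, 6, 11, 1, 2]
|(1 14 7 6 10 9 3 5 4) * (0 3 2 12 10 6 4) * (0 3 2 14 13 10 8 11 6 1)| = 26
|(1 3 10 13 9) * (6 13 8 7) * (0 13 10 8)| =9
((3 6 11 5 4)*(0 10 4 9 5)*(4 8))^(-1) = (0 11 6 3 4 8 10)(5 9)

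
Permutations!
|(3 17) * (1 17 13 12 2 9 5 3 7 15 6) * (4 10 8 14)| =|(1 17 7 15 6)(2 9 5 3 13 12)(4 10 8 14)| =60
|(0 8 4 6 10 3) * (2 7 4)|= 8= |(0 8 2 7 4 6 10 3)|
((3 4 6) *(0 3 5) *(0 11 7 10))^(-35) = (0 11 4 10 5 3 7 6)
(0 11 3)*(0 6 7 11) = (3 6 7 11) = [0, 1, 2, 6, 4, 5, 7, 11, 8, 9, 10, 3]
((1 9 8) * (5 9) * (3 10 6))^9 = (10)(1 5 9 8)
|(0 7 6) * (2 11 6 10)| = 6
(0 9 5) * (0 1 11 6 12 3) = (0 9 5 1 11 6 12 3) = [9, 11, 2, 0, 4, 1, 12, 7, 8, 5, 10, 6, 3]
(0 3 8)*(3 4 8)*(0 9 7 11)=[4, 1, 2, 3, 8, 5, 6, 11, 9, 7, 10, 0]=(0 4 8 9 7 11)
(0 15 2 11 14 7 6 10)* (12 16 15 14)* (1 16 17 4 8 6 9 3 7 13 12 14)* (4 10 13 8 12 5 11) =(0 1 16 15 2 4 12 17 10)(3 7 9)(5 11 14 8 6 13) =[1, 16, 4, 7, 12, 11, 13, 9, 6, 3, 0, 14, 17, 5, 8, 2, 15, 10]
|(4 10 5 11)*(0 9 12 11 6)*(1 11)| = |(0 9 12 1 11 4 10 5 6)| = 9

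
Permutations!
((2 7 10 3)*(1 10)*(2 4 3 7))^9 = (10)(3 4)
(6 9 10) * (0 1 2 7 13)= [1, 2, 7, 3, 4, 5, 9, 13, 8, 10, 6, 11, 12, 0]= (0 1 2 7 13)(6 9 10)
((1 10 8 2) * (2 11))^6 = ((1 10 8 11 2))^6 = (1 10 8 11 2)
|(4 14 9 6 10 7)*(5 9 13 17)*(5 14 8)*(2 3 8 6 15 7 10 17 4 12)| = 40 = |(2 3 8 5 9 15 7 12)(4 6 17 14 13)|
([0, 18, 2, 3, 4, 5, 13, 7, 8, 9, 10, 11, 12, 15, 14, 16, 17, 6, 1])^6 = [0, 1, 2, 3, 4, 5, 13, 7, 8, 9, 10, 11, 12, 15, 14, 16, 17, 6, 18]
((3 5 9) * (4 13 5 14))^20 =((3 14 4 13 5 9))^20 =(3 4 5)(9 14 13)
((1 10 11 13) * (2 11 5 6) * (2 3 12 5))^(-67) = (1 11 10 13 2)(3 12 5 6)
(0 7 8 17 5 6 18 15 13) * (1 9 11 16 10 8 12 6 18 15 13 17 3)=[7, 9, 2, 1, 4, 18, 15, 12, 3, 11, 8, 16, 6, 0, 14, 17, 10, 5, 13]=(0 7 12 6 15 17 5 18 13)(1 9 11 16 10 8 3)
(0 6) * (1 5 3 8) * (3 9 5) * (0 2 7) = (0 6 2 7)(1 3 8)(5 9) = [6, 3, 7, 8, 4, 9, 2, 0, 1, 5]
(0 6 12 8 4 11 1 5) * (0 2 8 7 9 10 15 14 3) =(0 6 12 7 9 10 15 14 3)(1 5 2 8 4 11) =[6, 5, 8, 0, 11, 2, 12, 9, 4, 10, 15, 1, 7, 13, 3, 14]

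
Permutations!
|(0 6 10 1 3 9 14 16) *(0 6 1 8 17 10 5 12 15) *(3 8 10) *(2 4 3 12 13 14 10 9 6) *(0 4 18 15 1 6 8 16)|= |(0 6 5 13 14)(1 16 2 18 15 4 3 8 17 12)(9 10)|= 10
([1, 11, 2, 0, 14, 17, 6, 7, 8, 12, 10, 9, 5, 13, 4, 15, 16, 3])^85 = [5, 17, 2, 12, 14, 11, 6, 7, 8, 0, 10, 3, 1, 13, 4, 15, 16, 9]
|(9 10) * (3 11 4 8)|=4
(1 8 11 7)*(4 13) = (1 8 11 7)(4 13) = [0, 8, 2, 3, 13, 5, 6, 1, 11, 9, 10, 7, 12, 4]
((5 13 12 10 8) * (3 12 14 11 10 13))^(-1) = (3 5 8 10 11 14 13 12)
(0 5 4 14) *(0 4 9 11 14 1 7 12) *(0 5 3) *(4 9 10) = (0 3)(1 7 12 5 10 4)(9 11 14) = [3, 7, 2, 0, 1, 10, 6, 12, 8, 11, 4, 14, 5, 13, 9]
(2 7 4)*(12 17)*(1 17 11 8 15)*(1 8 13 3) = (1 17 12 11 13 3)(2 7 4)(8 15) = [0, 17, 7, 1, 2, 5, 6, 4, 15, 9, 10, 13, 11, 3, 14, 8, 16, 12]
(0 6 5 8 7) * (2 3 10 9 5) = (0 6 2 3 10 9 5 8 7) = [6, 1, 3, 10, 4, 8, 2, 0, 7, 5, 9]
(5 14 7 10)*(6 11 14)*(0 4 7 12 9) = (0 4 7 10 5 6 11 14 12 9) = [4, 1, 2, 3, 7, 6, 11, 10, 8, 0, 5, 14, 9, 13, 12]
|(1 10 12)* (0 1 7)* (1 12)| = |(0 12 7)(1 10)| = 6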